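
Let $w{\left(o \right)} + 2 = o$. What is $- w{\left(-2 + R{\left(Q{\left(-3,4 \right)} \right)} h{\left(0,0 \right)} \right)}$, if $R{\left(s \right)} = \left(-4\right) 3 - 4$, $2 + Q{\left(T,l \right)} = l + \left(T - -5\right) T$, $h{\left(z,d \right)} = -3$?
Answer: $-44$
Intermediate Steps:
$Q{\left(T,l \right)} = -2 + l + T \left(5 + T\right)$ ($Q{\left(T,l \right)} = -2 + \left(l + \left(T - -5\right) T\right) = -2 + \left(l + \left(T + 5\right) T\right) = -2 + \left(l + \left(5 + T\right) T\right) = -2 + \left(l + T \left(5 + T\right)\right) = -2 + l + T \left(5 + T\right)$)
$R{\left(s \right)} = -16$ ($R{\left(s \right)} = -12 - 4 = -16$)
$w{\left(o \right)} = -2 + o$
$- w{\left(-2 + R{\left(Q{\left(-3,4 \right)} \right)} h{\left(0,0 \right)} \right)} = - (-2 - -46) = - (-2 + \left(-2 + 48\right)) = - (-2 + 46) = \left(-1\right) 44 = -44$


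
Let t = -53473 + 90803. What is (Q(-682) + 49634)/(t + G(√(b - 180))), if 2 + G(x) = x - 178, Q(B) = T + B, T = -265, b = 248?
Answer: 904361025/690061216 - 48687*√17/690061216 ≈ 1.3103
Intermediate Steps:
Q(B) = -265 + B
t = 37330
G(x) = -180 + x (G(x) = -2 + (x - 178) = -2 + (-178 + x) = -180 + x)
(Q(-682) + 49634)/(t + G(√(b - 180))) = ((-265 - 682) + 49634)/(37330 + (-180 + √(248 - 180))) = (-947 + 49634)/(37330 + (-180 + √68)) = 48687/(37330 + (-180 + 2*√17)) = 48687/(37150 + 2*√17)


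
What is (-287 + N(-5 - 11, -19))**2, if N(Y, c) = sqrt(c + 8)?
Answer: (287 - I*sqrt(11))**2 ≈ 82358.0 - 1904.0*I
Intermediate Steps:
N(Y, c) = sqrt(8 + c)
(-287 + N(-5 - 11, -19))**2 = (-287 + sqrt(8 - 19))**2 = (-287 + sqrt(-11))**2 = (-287 + I*sqrt(11))**2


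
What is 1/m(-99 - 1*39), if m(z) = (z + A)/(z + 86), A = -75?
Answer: 52/213 ≈ 0.24413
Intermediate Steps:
m(z) = (-75 + z)/(86 + z) (m(z) = (z - 75)/(z + 86) = (-75 + z)/(86 + z))
1/m(-99 - 1*39) = 1/((-75 + (-99 - 1*39))/(86 + (-99 - 1*39))) = 1/((-75 + (-99 - 39))/(86 + (-99 - 39))) = 1/((-75 - 138)/(86 - 138)) = 1/(-213/(-52)) = 1/(-1/52*(-213)) = 1/(213/52) = 52/213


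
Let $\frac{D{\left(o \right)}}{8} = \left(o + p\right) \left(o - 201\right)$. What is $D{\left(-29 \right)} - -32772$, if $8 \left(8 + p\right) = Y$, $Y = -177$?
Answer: $141562$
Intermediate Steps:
$p = - \frac{241}{8}$ ($p = -8 + \frac{1}{8} \left(-177\right) = -8 - \frac{177}{8} = - \frac{241}{8} \approx -30.125$)
$D{\left(o \right)} = 8 \left(-201 + o\right) \left(- \frac{241}{8} + o\right)$ ($D{\left(o \right)} = 8 \left(o - \frac{241}{8}\right) \left(o - 201\right) = 8 \left(- \frac{241}{8} + o\right) \left(-201 + o\right) = 8 \left(-201 + o\right) \left(- \frac{241}{8} + o\right)$)
$D{\left(-29 \right)} - -32772 = \left(48441 - -53621 + 8 \left(-29\right)^{2}\right) - -32772 = \left(48441 + 53621 + 8 \cdot 841\right) + 32772 = \left(48441 + 53621 + 6728\right) + 32772 = 108790 + 32772 = 141562$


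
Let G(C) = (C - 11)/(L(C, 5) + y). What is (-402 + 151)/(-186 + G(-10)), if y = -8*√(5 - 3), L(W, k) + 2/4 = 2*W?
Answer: 26857/19744 - 251*√2/59232 ≈ 1.3543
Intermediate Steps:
L(W, k) = -½ + 2*W
y = -8*√2 ≈ -11.314
G(C) = (-11 + C)/(-½ - 8*√2 + 2*C) (G(C) = (C - 11)/((-½ + 2*C) - 8*√2) = (-11 + C)/(-½ - 8*√2 + 2*C))
(-402 + 151)/(-186 + G(-10)) = (-402 + 151)/(-186 + 2*(11 - 1*(-10))/(1 - 4*(-10) + 16*√2)) = -251/(-186 + 2*(11 + 10)/(1 + 40 + 16*√2)) = -251/(-186 + 2*21/(41 + 16*√2)) = -251/(-186 + 42/(41 + 16*√2))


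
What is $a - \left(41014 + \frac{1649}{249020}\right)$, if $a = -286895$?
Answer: $- \frac{81655900829}{249020} \approx -3.2791 \cdot 10^{5}$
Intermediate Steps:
$a - \left(41014 + \frac{1649}{249020}\right) = -286895 - \left(41014 + \frac{1649}{249020}\right) = -286895 - \frac{10213307929}{249020} = - \frac{81655900829}{249020}$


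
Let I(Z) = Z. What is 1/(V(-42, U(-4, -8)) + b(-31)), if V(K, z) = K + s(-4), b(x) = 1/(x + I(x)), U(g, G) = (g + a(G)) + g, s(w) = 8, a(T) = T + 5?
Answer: -62/2109 ≈ -0.029398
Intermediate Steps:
a(T) = 5 + T
U(g, G) = 5 + G + 2*g (U(g, G) = (g + (5 + G)) + g = (5 + G + g) + g = 5 + G + 2*g)
b(x) = 1/(2*x) (b(x) = 1/(x + x) = 1/(2*x))
V(K, z) = 8 + K (V(K, z) = K + 8 = 8 + K)
1/(V(-42, U(-4, -8)) + b(-31)) = 1/((8 - 42) + (½)/(-31)) = 1/(-34 + (½)*(-1/31)) = 1/(-34 - 1/62) = 1/(-2109/62) = -62/2109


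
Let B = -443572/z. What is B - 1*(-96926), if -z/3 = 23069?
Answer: 6708401254/69207 ≈ 96932.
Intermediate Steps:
z = -69207 (z = -3*23069 = -69207)
B = 443572/69207 (B = -443572/(-69207) = -443572*(-1/69207) = 443572/69207 ≈ 6.4093)
B - 1*(-96926) = 443572/69207 - 1*(-96926) = 443572/69207 + 96926 = 6708401254/69207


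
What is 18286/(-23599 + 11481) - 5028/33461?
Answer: -336398575/202740199 ≈ -1.6593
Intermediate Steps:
18286/(-23599 + 11481) - 5028/33461 = 18286/(-12118) - 5028*1/33461 = 18286*(-1/12118) - 5028/33461 = -9143/6059 - 5028/33461 = -336398575/202740199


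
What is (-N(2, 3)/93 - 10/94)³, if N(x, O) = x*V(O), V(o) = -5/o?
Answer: -791453125/2254790433897 ≈ -0.00035101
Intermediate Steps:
N(x, O) = -5*x/O (N(x, O) = x*(-5/O) = -5*x/O)
(-N(2, 3)/93 - 10/94)³ = (-(-5)*2/3/93 - 10/94)³ = (-(-5)*2/3*(1/93) - 10*1/94)³ = (-1*(-10/3)*(1/93) - 5/47)³ = ((10/3)*(1/93) - 5/47)³ = (10/279 - 5/47)³ = (-925/13113)³ = -791453125/2254790433897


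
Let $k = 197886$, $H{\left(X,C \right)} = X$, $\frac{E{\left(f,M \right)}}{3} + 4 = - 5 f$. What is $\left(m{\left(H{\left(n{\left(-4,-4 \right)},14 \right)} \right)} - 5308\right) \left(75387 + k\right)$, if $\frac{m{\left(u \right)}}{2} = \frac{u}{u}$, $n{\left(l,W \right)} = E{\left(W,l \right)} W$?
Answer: $-1449986538$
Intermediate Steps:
$E{\left(f,M \right)} = -12 - 15 f$ ($E{\left(f,M \right)} = -12 + 3 \left(- 5 f\right) = -12 - 15 f$)
$n{\left(l,W \right)} = W \left(-12 - 15 W\right)$ ($n{\left(l,W \right)} = \left(-12 - 15 W\right) W = W \left(-12 - 15 W\right)$)
$m{\left(u \right)} = 2$ ($m{\left(u \right)} = 2 \frac{u}{u} = 2 \cdot 1 = 2$)
$\left(m{\left(H{\left(n{\left(-4,-4 \right)},14 \right)} \right)} - 5308\right) \left(75387 + k\right) = \left(2 - 5308\right) \left(75387 + 197886\right) = \left(-5306\right) 273273 = -1449986538$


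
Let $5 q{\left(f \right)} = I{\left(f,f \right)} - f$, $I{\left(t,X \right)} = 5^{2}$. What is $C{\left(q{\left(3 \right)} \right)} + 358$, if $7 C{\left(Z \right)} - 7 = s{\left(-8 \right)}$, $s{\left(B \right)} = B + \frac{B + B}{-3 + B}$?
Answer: $\frac{27571}{77} \approx 358.06$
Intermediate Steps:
$I{\left(t,X \right)} = 25$
$q{\left(f \right)} = 5 - \frac{f}{5}$ ($q{\left(f \right)} = \frac{25 - f}{5} = 5 - \frac{f}{5}$)
$s{\left(B \right)} = B + \frac{2 B}{-3 + B}$
$C{\left(Z \right)} = \frac{5}{77}$ ($C{\left(Z \right)} = 1 + \frac{\left(-8\right) \frac{1}{-3 - 8} \left(-1 - 8\right)}{7} = 1 + \frac{\left(-8\right) \frac{1}{-11} \left(-9\right)}{7} = 1 + \frac{\left(-8\right) \left(- \frac{1}{11}\right) \left(-9\right)}{7} = 1 + \frac{1}{7} \left(- \frac{72}{11}\right) = 1 - \frac{72}{77} = \frac{5}{77}$)
$C{\left(q{\left(3 \right)} \right)} + 358 = \frac{5}{77} + 358 = \frac{27571}{77}$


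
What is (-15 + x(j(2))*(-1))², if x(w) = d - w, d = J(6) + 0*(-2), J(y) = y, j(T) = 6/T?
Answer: 324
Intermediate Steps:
d = 6 (d = 6 + 0*(-2) = 6 + 0 = 6)
x(w) = 6 - w
(-15 + x(j(2))*(-1))² = (-15 + (6 - 6/2)*(-1))² = (-15 + (6 - 1*3)*(-1))² = (-15 + (6 - 3)*(-1))² = (-15 + 3*(-1))² = (-15 - 3)² = (-18)² = 324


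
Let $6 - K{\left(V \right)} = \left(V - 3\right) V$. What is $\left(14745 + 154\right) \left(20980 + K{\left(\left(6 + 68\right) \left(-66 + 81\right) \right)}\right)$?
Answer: $-17994773816$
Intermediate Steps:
$K{\left(V \right)} = 6 - V \left(-3 + V\right)$ ($K{\left(V \right)} = 6 - \left(V - 3\right) V = 6 - \left(-3 + V\right) V = 6 - V \left(-3 + V\right)$)
$\left(14745 + 154\right) \left(20980 + K{\left(\left(6 + 68\right) \left(-66 + 81\right) \right)}\right) = \left(14745 + 154\right) \left(20980 + \left(6 - \left(\left(6 + 68\right) \left(-66 + 81\right)\right)^{2} + 3 \left(6 + 68\right) \left(-66 + 81\right)\right)\right) = 14899 \left(20980 + \left(6 - \left(74 \cdot 15\right)^{2} + 3 \cdot 74 \cdot 15\right)\right) = 14899 \left(20980 + \left(6 - 1110^{2} + 3 \cdot 1110\right)\right) = 14899 \left(20980 + \left(6 - 1232100 + 3330\right)\right) = 14899 \left(20980 - 1228764\right) = 14899 \left(-1207784\right) = -17994773816$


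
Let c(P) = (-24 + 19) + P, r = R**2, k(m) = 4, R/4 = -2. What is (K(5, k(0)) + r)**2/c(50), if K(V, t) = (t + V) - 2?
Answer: 5041/45 ≈ 112.02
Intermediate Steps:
R = -8 (R = 4*(-2) = -8)
r = 64 (r = (-8)**2 = 64)
K(V, t) = -2 + V + t (K(V, t) = (V + t) - 2 = -2 + V + t)
c(P) = -5 + P
(K(5, k(0)) + r)**2/c(50) = ((-2 + 5 + 4) + 64)**2/(-5 + 50) = (7 + 64)**2/45 = 71**2*(1/45) = 5041*(1/45) = 5041/45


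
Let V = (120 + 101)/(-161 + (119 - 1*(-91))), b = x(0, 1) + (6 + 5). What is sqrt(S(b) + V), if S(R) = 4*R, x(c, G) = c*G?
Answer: sqrt(2377)/7 ≈ 6.9649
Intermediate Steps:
x(c, G) = G*c
b = 11 (b = 1*0 + (6 + 5) = 0 + 11 = 11)
V = 221/49 (V = 221/(-161 + (119 + 91)) = 221/(-161 + 210) = 221/49 ≈ 4.5102)
sqrt(S(b) + V) = sqrt(4*11 + 221/49) = sqrt(44 + 221/49) = sqrt(2377/49) = sqrt(2377)/7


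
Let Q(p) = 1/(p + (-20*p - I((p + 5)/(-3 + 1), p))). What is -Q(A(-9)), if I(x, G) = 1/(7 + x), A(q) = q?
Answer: -9/1538 ≈ -0.0058518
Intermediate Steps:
Q(p) = 1/(-1/(9/2 - p/2) - 19*p) (Q(p) = 1/(p + (-20*p - 1/(7 + (p + 5)/(-3 + 1)))) = 1/(p + (-20*p - 1/(7 + (5 + p)/(-2)))) = 1/(p + (-20*p - 1/(7 + (5 + p)*(-1/2)))) = 1/(p + (-20*p - 1/(7 + (-5/2 - p/2)))) = 1/(p + (-20*p - 1/(9/2 - p/2))) = 1/(p + (-1/(9/2 - p/2) - 20*p)) = 1/(-1/(9/2 - p/2) - 19*p))
-Q(A(-9)) = -(9 - 1*(-9))/(-2 + 19*(-9)*(-9 - 9)) = -(9 + 9)/(-2 + 19*(-9)*(-18)) = -18/(-2 + 3078) = -18/3076 = -1*9/1538 = -9/1538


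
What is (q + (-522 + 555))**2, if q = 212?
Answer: 60025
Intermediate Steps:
(q + (-522 + 555))**2 = (212 + (-522 + 555))**2 = (212 + 33)**2 = 245**2 = 60025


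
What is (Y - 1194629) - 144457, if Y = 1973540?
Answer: 634454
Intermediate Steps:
(Y - 1194629) - 144457 = (1973540 - 1194629) - 144457 = 778911 - 144457 = 634454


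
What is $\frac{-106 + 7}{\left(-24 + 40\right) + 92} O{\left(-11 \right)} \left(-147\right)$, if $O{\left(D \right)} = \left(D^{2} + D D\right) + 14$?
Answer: $34496$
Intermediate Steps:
$O{\left(D \right)} = 14 + 2 D^{2}$ ($O{\left(D \right)} = \left(D^{2} + D^{2}\right) + 14 = 2 D^{2} + 14 = 14 + 2 D^{2}$)
$\frac{-106 + 7}{\left(-24 + 40\right) + 92} O{\left(-11 \right)} \left(-147\right) = \frac{-106 + 7}{\left(-24 + 40\right) + 92} \left(14 + 2 \left(-11\right)^{2}\right) \left(-147\right) = - \frac{99}{16 + 92} \left(14 + 2 \cdot 121\right) \left(-147\right) = - \frac{99}{108} \left(14 + 242\right) \left(-147\right) = \left(-99\right) \frac{1}{108} \cdot 256 \left(-147\right) = \left(- \frac{11}{12}\right) 256 \left(-147\right) = \left(- \frac{704}{3}\right) \left(-147\right) = 34496$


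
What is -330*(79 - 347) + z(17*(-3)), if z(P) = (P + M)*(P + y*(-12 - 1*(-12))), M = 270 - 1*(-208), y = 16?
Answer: 66663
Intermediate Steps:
M = 478 (M = 270 + 208 = 478)
z(P) = P*(478 + P) (z(P) = (P + 478)*(P + 16*(-12 - 1*(-12))) = (478 + P)*(P + 16*(-12 + 12)) = (478 + P)*(P + 16*0) = (478 + P)*(P + 0) = (478 + P)*P = P*(478 + P))
-330*(79 - 347) + z(17*(-3)) = -330*(79 - 347) + (17*(-3))*(478 + 17*(-3)) = -330*(-268) - 51*(478 - 51) = 88440 - 51*427 = 88440 - 21777 = 66663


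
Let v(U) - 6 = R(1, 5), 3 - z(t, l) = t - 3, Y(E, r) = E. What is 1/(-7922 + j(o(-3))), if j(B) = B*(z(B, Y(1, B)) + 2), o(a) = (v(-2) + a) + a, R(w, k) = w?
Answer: -1/7915 ≈ -0.00012634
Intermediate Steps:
z(t, l) = 6 - t (z(t, l) = 3 - (t - 3) = 3 - (-3 + t) = 3 + (3 - t) = 6 - t)
v(U) = 7 (v(U) = 6 + 1 = 7)
o(a) = 7 + 2*a (o(a) = (7 + a) + a = 7 + 2*a)
j(B) = B*(8 - B) (j(B) = B*((6 - B) + 2) = B*(8 - B))
1/(-7922 + j(o(-3))) = 1/(-7922 + (7 + 2*(-3))*(8 - (7 + 2*(-3)))) = 1/(-7922 + (7 - 6)*(8 - (7 - 6))) = 1/(-7922 + 1*(8 - 1*1)) = 1/(-7922 + 1*(8 - 1)) = 1/(-7922 + 1*7) = 1/(-7922 + 7) = 1/(-7915) = -1/7915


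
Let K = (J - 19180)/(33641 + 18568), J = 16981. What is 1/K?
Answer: -17403/733 ≈ -23.742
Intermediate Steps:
K = -733/17403 (K = (16981 - 19180)/(33641 + 18568) = -2199/52209 = -2199*1/52209 = -733/17403 ≈ -0.042119)
1/K = 1/(-733/17403) = -17403/733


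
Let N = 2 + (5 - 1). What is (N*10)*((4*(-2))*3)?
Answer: -1440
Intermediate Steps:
N = 6 (N = 2 + 4 = 6)
(N*10)*((4*(-2))*3) = (6*10)*((4*(-2))*3) = 60*(-8*3) = 60*(-24) = -1440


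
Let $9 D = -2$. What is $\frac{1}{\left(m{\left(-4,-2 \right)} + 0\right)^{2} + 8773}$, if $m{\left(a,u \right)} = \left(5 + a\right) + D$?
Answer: $\frac{81}{710662} \approx 0.00011398$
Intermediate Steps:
$D = - \frac{2}{9}$ ($D = \frac{1}{9} \left(-2\right) = - \frac{2}{9} \approx -0.22222$)
$m{\left(a,u \right)} = \frac{43}{9} + a$ ($m{\left(a,u \right)} = \left(5 + a\right) - \frac{2}{9} = \frac{43}{9} + a$)
$\frac{1}{\left(m{\left(-4,-2 \right)} + 0\right)^{2} + 8773} = \frac{1}{\left(\left(\frac{43}{9} - 4\right) + 0\right)^{2} + 8773} = \frac{1}{\left(\frac{7}{9} + 0\right)^{2} + 8773} = \frac{1}{\left(\frac{7}{9}\right)^{2} + 8773} = \frac{1}{\frac{49}{81} + 8773} = \frac{1}{\frac{710662}{81}} = \frac{81}{710662}$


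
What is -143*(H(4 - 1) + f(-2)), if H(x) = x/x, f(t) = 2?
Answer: -429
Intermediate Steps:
H(x) = 1
-143*(H(4 - 1) + f(-2)) = -143*(1 + 2) = -143*3 = -429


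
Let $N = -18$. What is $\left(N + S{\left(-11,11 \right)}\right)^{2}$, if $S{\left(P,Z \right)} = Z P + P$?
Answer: $22500$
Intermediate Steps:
$S{\left(P,Z \right)} = P + P Z$ ($S{\left(P,Z \right)} = P Z + P = P + P Z$)
$\left(N + S{\left(-11,11 \right)}\right)^{2} = \left(-18 - 11 \left(1 + 11\right)\right)^{2} = \left(-18 - 132\right)^{2} = \left(-150\right)^{2} = 22500$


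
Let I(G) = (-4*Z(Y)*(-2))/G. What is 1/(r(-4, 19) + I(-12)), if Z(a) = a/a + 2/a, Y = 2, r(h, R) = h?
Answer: -3/16 ≈ -0.18750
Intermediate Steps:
Z(a) = 1 + 2/a
I(G) = 16/G (I(G) = (-4*(2 + 2)/2*(-2))/G = (-2*4*(-2))/G = (-4*2*(-2))/G = (-8*(-2))/G = 16/G)
1/(r(-4, 19) + I(-12)) = 1/(-4 + 16/(-12)) = 1/(-4 + 16*(-1/12)) = 1/(-4 - 4/3) = 1/(-16/3) = -3/16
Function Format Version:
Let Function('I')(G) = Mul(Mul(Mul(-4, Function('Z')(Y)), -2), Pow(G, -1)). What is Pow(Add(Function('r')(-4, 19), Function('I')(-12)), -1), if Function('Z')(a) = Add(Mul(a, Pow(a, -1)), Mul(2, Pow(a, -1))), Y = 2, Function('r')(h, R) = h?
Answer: Rational(-3, 16) ≈ -0.18750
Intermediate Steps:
Function('Z')(a) = Add(1, Mul(2, Pow(a, -1)))
Function('I')(G) = Mul(16, Pow(G, -1)) (Function('I')(G) = Mul(Mul(Mul(-4, Mul(Pow(2, -1), Add(2, 2))), -2), Pow(G, -1)) = Mul(Mul(Mul(-4, Mul(Rational(1, 2), 4)), -2), Pow(G, -1)) = Mul(Mul(Mul(-4, 2), -2), Pow(G, -1)) = Mul(Mul(-8, -2), Pow(G, -1)) = Mul(16, Pow(G, -1)))
Pow(Add(Function('r')(-4, 19), Function('I')(-12)), -1) = Pow(Add(-4, Mul(16, Pow(-12, -1))), -1) = Pow(Add(-4, Mul(16, Rational(-1, 12))), -1) = Pow(Add(-4, Rational(-4, 3)), -1) = Pow(Rational(-16, 3), -1) = Rational(-3, 16)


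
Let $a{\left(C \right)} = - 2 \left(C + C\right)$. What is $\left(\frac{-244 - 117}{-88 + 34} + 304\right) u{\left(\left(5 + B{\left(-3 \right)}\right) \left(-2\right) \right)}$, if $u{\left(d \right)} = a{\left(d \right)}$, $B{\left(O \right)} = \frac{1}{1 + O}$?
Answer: $\frac{33554}{3} \approx 11185.0$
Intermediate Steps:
$a{\left(C \right)} = - 4 C$ ($a{\left(C \right)} = - 2 \cdot 2 C = - 4 C$)
$u{\left(d \right)} = - 4 d$
$\left(\frac{-244 - 117}{-88 + 34} + 304\right) u{\left(\left(5 + B{\left(-3 \right)}\right) \left(-2\right) \right)} = \left(\frac{-244 - 117}{-88 + 34} + 304\right) \left(- 4 \left(5 + \frac{1}{1 - 3}\right) \left(-2\right)\right) = \left(- \frac{361}{-54} + 304\right) \left(- 4 \left(5 + \frac{1}{-2}\right) \left(-2\right)\right) = \left(\left(-361\right) \left(- \frac{1}{54}\right) + 304\right) \left(- 4 \left(5 - \frac{1}{2}\right) \left(-2\right)\right) = \left(\frac{361}{54} + 304\right) \left(- 4 \cdot \frac{9}{2} \left(-2\right)\right) = \frac{16777 \left(\left(-4\right) \left(-9\right)\right)}{54} = \frac{16777}{54} \cdot 36 = \frac{33554}{3}$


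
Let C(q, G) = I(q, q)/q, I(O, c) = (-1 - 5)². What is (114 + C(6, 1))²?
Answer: 14400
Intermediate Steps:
I(O, c) = 36 (I(O, c) = (-6)² = 36)
C(q, G) = 36/q
(114 + C(6, 1))² = (114 + 36/6)² = (114 + 36*(⅙))² = (114 + 6)² = 120² = 14400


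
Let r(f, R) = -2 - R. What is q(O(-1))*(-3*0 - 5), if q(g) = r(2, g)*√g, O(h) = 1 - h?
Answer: 20*√2 ≈ 28.284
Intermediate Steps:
q(g) = √g*(-2 - g) (q(g) = (-2 - g)*√g = √g*(-2 - g))
q(O(-1))*(-3*0 - 5) = (√(1 - 1*(-1))*(-2 - (1 - 1*(-1))))*(-3*0 - 5) = (√(1 + 1)*(-2 - (1 + 1)))*(0 - 5) = (√2*(-2 - 1*2))*(-5) = (√2*(-2 - 2))*(-5) = (√2*(-4))*(-5) = -4*√2*(-5) = 20*√2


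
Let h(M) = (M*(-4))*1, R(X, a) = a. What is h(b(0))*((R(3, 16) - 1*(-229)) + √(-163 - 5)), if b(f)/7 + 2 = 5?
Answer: -20580 - 168*I*√42 ≈ -20580.0 - 1088.8*I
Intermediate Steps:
b(f) = 21 (b(f) = -14 + 7*5 = -14 + 35 = 21)
h(M) = -4*M (h(M) = -4*M*1 = -4*M)
h(b(0))*((R(3, 16) - 1*(-229)) + √(-163 - 5)) = (-4*21)*((16 - 1*(-229)) + √(-163 - 5)) = -84*((16 + 229) + √(-168)) = -84*(245 + 2*I*√42) = -20580 - 168*I*√42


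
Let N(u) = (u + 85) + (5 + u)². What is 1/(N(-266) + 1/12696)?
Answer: 12696/862566241 ≈ 1.4719e-5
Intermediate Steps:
N(u) = 85 + u + (5 + u)² (N(u) = (85 + u) + (5 + u)² = 85 + u + (5 + u)²)
1/(N(-266) + 1/12696) = 1/((85 - 266 + (5 - 266)²) + 1/12696) = 1/((85 - 266 + (-261)²) + 1/12696) = 1/((85 - 266 + 68121) + 1/12696) = 1/(67940 + 1/12696) = 1/(862566241/12696) = 12696/862566241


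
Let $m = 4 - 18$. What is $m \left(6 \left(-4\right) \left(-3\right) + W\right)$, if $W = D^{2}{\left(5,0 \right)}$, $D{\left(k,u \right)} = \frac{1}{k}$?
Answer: $- \frac{25214}{25} \approx -1008.6$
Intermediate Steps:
$W = \frac{1}{25}$ ($W = \left(\frac{1}{5}\right)^{2} = \frac{1}{25} \approx 0.04$)
$m = -14$
$m \left(6 \left(-4\right) \left(-3\right) + W\right) = - 14 \left(6 \left(-4\right) \left(-3\right) + \frac{1}{25}\right) = - 14 \left(\left(-24\right) \left(-3\right) + \frac{1}{25}\right) = - 14 \left(72 + \frac{1}{25}\right) = \left(-14\right) \frac{1801}{25} = - \frac{25214}{25}$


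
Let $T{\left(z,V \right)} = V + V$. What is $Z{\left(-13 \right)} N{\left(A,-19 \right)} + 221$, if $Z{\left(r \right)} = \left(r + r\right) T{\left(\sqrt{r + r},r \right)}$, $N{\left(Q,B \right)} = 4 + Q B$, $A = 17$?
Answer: $-215423$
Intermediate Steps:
$T{\left(z,V \right)} = 2 V$
$N{\left(Q,B \right)} = 4 + B Q$
$Z{\left(r \right)} = 4 r^{2}$ ($Z{\left(r \right)} = \left(r + r\right) 2 r = 2 r 2 r = 4 r^{2}$)
$Z{\left(-13 \right)} N{\left(A,-19 \right)} + 221 = 4 \left(-13\right)^{2} \left(4 - 323\right) + 221 = 4 \cdot 169 \left(4 - 323\right) + 221 = 676 \left(-319\right) + 221 = -215644 + 221 = -215423$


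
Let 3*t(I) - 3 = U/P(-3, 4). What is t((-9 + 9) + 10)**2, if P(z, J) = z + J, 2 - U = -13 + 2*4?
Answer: 100/9 ≈ 11.111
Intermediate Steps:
U = 7 (U = 2 - (-13 + 2*4) = 2 - (-13 + 8) = 2 - 1*(-5) = 2 + 5 = 7)
P(z, J) = J + z
t(I) = 10/3 (t(I) = 1 + (7/(4 - 3))/3 = 1 + (7/1)/3 = 1 + (7*1)/3 = 1 + (1/3)*7 = 1 + 7/3 = 10/3)
t((-9 + 9) + 10)**2 = (10/3)**2 = 100/9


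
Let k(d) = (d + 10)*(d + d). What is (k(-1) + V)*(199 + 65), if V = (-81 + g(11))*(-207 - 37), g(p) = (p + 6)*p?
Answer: -6832848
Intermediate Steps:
g(p) = p*(6 + p) (g(p) = (6 + p)*p = p*(6 + p))
k(d) = 2*d*(10 + d) (k(d) = (10 + d)*(2*d) = 2*d*(10 + d))
V = -25864 (V = (-81 + 11*(6 + 11))*(-207 - 37) = (-81 + 11*17)*(-244) = (-81 + 187)*(-244) = 106*(-244) = -25864)
(k(-1) + V)*(199 + 65) = (2*(-1)*(10 - 1) - 25864)*(199 + 65) = (2*(-1)*9 - 25864)*264 = (-18 - 25864)*264 = -25882*264 = -6832848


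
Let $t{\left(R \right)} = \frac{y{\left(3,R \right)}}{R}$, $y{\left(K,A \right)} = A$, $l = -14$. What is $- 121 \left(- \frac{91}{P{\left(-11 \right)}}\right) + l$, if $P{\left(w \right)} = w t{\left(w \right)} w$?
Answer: $77$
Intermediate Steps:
$t{\left(R \right)} = 1$ ($t{\left(R \right)} = \frac{R}{R} = 1$)
$P{\left(w \right)} = w^{2}$ ($P{\left(w \right)} = w 1 w = w w = w^{2}$)
$- 121 \left(- \frac{91}{P{\left(-11 \right)}}\right) + l = - 121 \left(- \frac{91}{\left(-11\right)^{2}}\right) - 14 = - 121 \left(- \frac{91}{121}\right) - 14 = - 121 \left(\left(-91\right) \frac{1}{121}\right) - 14 = \left(-121\right) \left(- \frac{91}{121}\right) - 14 = 91 - 14 = 77$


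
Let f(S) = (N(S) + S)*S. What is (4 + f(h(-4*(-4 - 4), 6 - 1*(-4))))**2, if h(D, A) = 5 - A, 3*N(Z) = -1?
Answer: 8464/9 ≈ 940.44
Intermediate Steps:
N(Z) = -1/3 (N(Z) = (1/3)*(-1) = -1/3)
f(S) = S*(-1/3 + S) (f(S) = (-1/3 + S)*S = S*(-1/3 + S))
(4 + f(h(-4*(-4 - 4), 6 - 1*(-4))))**2 = (4 + (5 - (6 - 1*(-4)))*(-1/3 + (5 - (6 - 1*(-4)))))**2 = (4 + (5 - (6 + 4))*(-1/3 + (5 - (6 + 4))))**2 = (4 + (5 - 1*10)*(-1/3 + (5 - 1*10)))**2 = (4 + (5 - 10)*(-1/3 + (5 - 10)))**2 = (4 - 5*(-1/3 - 5))**2 = (4 - 5*(-16/3))**2 = (4 + 80/3)**2 = (92/3)**2 = 8464/9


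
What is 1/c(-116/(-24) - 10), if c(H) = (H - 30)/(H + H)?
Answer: 62/211 ≈ 0.29384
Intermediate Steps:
c(H) = (-30 + H)/(2*H) (c(H) = (-30 + H)/((2*H)) = (-30 + H)*(1/(2*H)) = (-30 + H)/(2*H))
1/c(-116/(-24) - 10) = 1/((-30 + (-116/(-24) - 10))/(2*(-116/(-24) - 10))) = 1/((-30 + (-116*(-1/24) - 10))/(2*(-116*(-1/24) - 10))) = 1/((-30 + (29/6 - 10))/(2*(29/6 - 10))) = 1/((-30 - 31/6)/(2*(-31/6))) = 1/((1/2)*(-6/31)*(-211/6)) = 1/(211/62) = 62/211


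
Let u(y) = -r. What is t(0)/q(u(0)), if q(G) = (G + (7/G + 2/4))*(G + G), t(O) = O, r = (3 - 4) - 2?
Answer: 0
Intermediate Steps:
r = -3 (r = -1 - 2 = -3)
u(y) = 3 (u(y) = -1*(-3) = 3)
q(G) = 2*G*(½ + G + 7/G) (q(G) = (G + (7/G + 2*(¼)))*(2*G) = (G + (7/G + ½))*(2*G) = (G + (½ + 7/G))*(2*G) = (½ + G + 7/G)*(2*G) = 2*G*(½ + G + 7/G))
t(0)/q(u(0)) = 0/(14 + 3 + 2*3²) = 0/(14 + 3 + 2*9) = 0/(14 + 3 + 18) = 0/35 = 0*(1/35) = 0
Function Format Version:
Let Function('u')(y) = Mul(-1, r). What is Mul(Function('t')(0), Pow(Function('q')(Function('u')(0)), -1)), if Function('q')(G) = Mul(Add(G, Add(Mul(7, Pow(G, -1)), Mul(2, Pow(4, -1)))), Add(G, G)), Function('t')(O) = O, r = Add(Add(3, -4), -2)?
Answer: 0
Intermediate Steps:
r = -3 (r = Add(-1, -2) = -3)
Function('u')(y) = 3 (Function('u')(y) = Mul(-1, -3) = 3)
Function('q')(G) = Mul(2, G, Add(Rational(1, 2), G, Mul(7, Pow(G, -1)))) (Function('q')(G) = Mul(Add(G, Add(Mul(7, Pow(G, -1)), Mul(2, Rational(1, 4)))), Mul(2, G)) = Mul(Add(G, Add(Mul(7, Pow(G, -1)), Rational(1, 2))), Mul(2, G)) = Mul(Add(G, Add(Rational(1, 2), Mul(7, Pow(G, -1)))), Mul(2, G)) = Mul(Add(Rational(1, 2), G, Mul(7, Pow(G, -1))), Mul(2, G)) = Mul(2, G, Add(Rational(1, 2), G, Mul(7, Pow(G, -1)))))
Mul(Function('t')(0), Pow(Function('q')(Function('u')(0)), -1)) = Mul(0, Pow(Add(14, 3, Mul(2, Pow(3, 2))), -1)) = Mul(0, Pow(Add(14, 3, Mul(2, 9)), -1)) = Mul(0, Pow(Add(14, 3, 18), -1)) = Mul(0, Pow(35, -1)) = Mul(0, Rational(1, 35)) = 0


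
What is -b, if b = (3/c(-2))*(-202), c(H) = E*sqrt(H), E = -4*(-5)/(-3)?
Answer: 909*I*sqrt(2)/20 ≈ 64.276*I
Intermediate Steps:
E = -20/3 (E = 20*(-1/3) = -20/3 ≈ -6.6667)
c(H) = -20*sqrt(H)/3
b = -909*I*sqrt(2)/20 (b = (3/((-20*I*sqrt(2)/3)))*(-202) = (3*(3*I*sqrt(2)/40))*(-202) = (9*I*sqrt(2)/40)*(-202) = -909*I*sqrt(2)/20 ≈ -64.276*I)
-b = -(-909)*I*sqrt(2)/20 = 909*I*sqrt(2)/20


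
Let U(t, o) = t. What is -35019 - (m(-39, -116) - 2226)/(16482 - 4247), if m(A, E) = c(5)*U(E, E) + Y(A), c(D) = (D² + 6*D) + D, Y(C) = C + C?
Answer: -428448201/12235 ≈ -35018.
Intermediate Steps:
Y(C) = 2*C
c(D) = D² + 7*D
m(A, E) = 2*A + 60*E (m(A, E) = (5*(7 + 5))*E + 2*A = (5*12)*E + 2*A = 60*E + 2*A = 2*A + 60*E)
-35019 - (m(-39, -116) - 2226)/(16482 - 4247) = -35019 - ((2*(-39) + 60*(-116)) - 2226)/(16482 - 4247) = -35019 - ((-78 - 6960) - 2226)/12235 = -35019 - (-7038 - 2226)/12235 = -35019 - (-9264)/12235 = -35019 - 1*(-9264/12235) = -35019 + 9264/12235 = -428448201/12235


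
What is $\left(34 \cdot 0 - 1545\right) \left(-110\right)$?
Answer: $169950$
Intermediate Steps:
$\left(34 \cdot 0 - 1545\right) \left(-110\right) = \left(0 - 1545\right) \left(-110\right) = \left(-1545\right) \left(-110\right) = 169950$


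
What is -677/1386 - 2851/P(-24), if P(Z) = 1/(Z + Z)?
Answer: 189670651/1386 ≈ 1.3685e+5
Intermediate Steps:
P(Z) = 1/(2*Z)
-677/1386 - 2851/P(-24) = -677/1386 - 2851/((½)/(-24)) = -677*1/1386 - 2851/((½)*(-1/24)) = -677/1386 - 2851/(-1/48) = -677/1386 - 2851*(-48) = -677/1386 + 136848 = 189670651/1386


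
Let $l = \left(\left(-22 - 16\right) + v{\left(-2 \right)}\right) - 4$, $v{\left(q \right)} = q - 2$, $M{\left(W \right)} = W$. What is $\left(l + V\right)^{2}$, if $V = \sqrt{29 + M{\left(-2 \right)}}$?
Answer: $2143 - 276 \sqrt{3} \approx 1665.0$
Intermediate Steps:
$v{\left(q \right)} = -2 + q$ ($v{\left(q \right)} = q - 2 = -2 + q$)
$V = 3 \sqrt{3}$ ($V = \sqrt{29 - 2} = \sqrt{27} = 3 \sqrt{3} \approx 5.1962$)
$l = -46$ ($l = \left(\left(-22 - 16\right) - 4\right) - 4 = \left(-38 - 4\right) - 4 = -42 - 4 = -46$)
$\left(l + V\right)^{2} = \left(-46 + 3 \sqrt{3}\right)^{2}$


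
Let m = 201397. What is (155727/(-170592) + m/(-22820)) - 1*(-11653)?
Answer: 539597182109/46344160 ≈ 11643.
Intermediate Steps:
(155727/(-170592) + m/(-22820)) - 1*(-11653) = (155727/(-170592) + 201397/(-22820)) - 1*(-11653) = (155727*(-1/170592) + 201397*(-1/22820)) + 11653 = (-51909/56864 - 28771/3260) + 11653 = -451314371/46344160 + 11653 = 539597182109/46344160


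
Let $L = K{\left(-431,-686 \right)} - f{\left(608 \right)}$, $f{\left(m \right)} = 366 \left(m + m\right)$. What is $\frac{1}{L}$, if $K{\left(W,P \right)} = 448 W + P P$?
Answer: $- \frac{1}{167548} \approx -5.9684 \cdot 10^{-6}$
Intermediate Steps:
$K{\left(W,P \right)} = P^{2} + 448 W$ ($K{\left(W,P \right)} = 448 W + P^{2} = P^{2} + 448 W$)
$f{\left(m \right)} = 732 m$ ($f{\left(m \right)} = 366 \cdot 2 m = 732 m$)
$L = -167548$ ($L = \left(\left(-686\right)^{2} + 448 \left(-431\right)\right) - 732 \cdot 608 = \left(470596 - 193088\right) - 445056 = 277508 - 445056 = -167548$)
$\frac{1}{L} = \frac{1}{-167548} = - \frac{1}{167548}$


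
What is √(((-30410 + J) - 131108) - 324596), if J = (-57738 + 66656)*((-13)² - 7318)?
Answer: 16*I*√250941 ≈ 8015.0*I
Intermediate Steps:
J = -63754782 (J = 8918*(169 - 7318) = 8918*(-7149) = -63754782)
√(((-30410 + J) - 131108) - 324596) = √(((-30410 - 63754782) - 131108) - 324596) = √((-63785192 - 131108) - 324596) = √(-63916300 - 324596) = √(-64240896) = 16*I*√250941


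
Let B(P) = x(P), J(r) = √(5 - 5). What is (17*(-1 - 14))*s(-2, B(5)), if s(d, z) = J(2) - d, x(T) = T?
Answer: -510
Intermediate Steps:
J(r) = 0 (J(r) = √0 = 0)
B(P) = P
s(d, z) = -d (s(d, z) = 0 - d = -d)
(17*(-1 - 14))*s(-2, B(5)) = (17*(-1 - 14))*(-1*(-2)) = (17*(-15))*2 = -255*2 = -510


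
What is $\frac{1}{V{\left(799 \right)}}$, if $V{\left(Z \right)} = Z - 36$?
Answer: $\frac{1}{763} \approx 0.0013106$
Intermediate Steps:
$V{\left(Z \right)} = -36 + Z$ ($V{\left(Z \right)} = Z - 36 = -36 + Z$)
$\frac{1}{V{\left(799 \right)}} = \frac{1}{-36 + 799} = \frac{1}{763}$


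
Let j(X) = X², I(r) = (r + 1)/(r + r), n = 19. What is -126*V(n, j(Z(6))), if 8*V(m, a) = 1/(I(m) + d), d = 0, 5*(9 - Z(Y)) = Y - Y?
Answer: -1197/40 ≈ -29.925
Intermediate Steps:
Z(Y) = 9 (Z(Y) = 9 - (Y - Y)/5 = 9 - ⅕*0 = 9 + 0 = 9)
I(r) = (1 + r)/(2*r) (I(r) = (1 + r)/((2*r)) = (1 + r)*(1/(2*r)) = (1 + r)/(2*r))
V(m, a) = m/(4*(1 + m)) (V(m, a) = 1/(8*((1 + m)/(2*m) + 0)) = 1/(8*(((1 + m)/(2*m)))) = (2*m/(1 + m))/8 = m/(4*(1 + m)))
-126*V(n, j(Z(6))) = -63*19/(2*(1 + 19)) = -63*19/(2*20) = -126*19/80 = -1197/40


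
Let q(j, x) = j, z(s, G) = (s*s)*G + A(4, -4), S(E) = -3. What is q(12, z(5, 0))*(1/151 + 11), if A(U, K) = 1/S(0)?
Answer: 19944/151 ≈ 132.08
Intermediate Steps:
A(U, K) = -⅓ (A(U, K) = 1/(-3) = -⅓)
z(s, G) = -⅓ + G*s² (z(s, G) = (s*s)*G - ⅓ = s²*G - ⅓ = G*s² - ⅓ = -⅓ + G*s²)
q(12, z(5, 0))*(1/151 + 11) = 12*(1/151 + 11) = 12*(1662/151) = 19944/151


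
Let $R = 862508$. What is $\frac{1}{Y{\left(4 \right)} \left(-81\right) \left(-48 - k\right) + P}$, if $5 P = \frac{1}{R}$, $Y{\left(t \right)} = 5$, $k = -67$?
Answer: $- \frac{4312540}{33184995299} \approx -0.00012995$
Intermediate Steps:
$P = \frac{1}{4312540}$ ($P = \frac{1}{5 \cdot 862508} = \frac{1}{5} \cdot \frac{1}{862508} = \frac{1}{4312540} \approx 2.3188 \cdot 10^{-7}$)
$\frac{1}{Y{\left(4 \right)} \left(-81\right) \left(-48 - k\right) + P} = \frac{1}{5 \left(-81\right) \left(-48 - -67\right) + \frac{1}{4312540}} = \frac{1}{- 405 \left(-48 + 67\right) + \frac{1}{4312540}} = \frac{1}{\left(-405\right) 19 + \frac{1}{4312540}} = \frac{1}{-7695 + \frac{1}{4312540}} = \frac{1}{- \frac{33184995299}{4312540}} = - \frac{4312540}{33184995299}$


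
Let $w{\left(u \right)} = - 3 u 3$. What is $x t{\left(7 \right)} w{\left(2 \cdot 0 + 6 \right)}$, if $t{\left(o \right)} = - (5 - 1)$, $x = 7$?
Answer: $1512$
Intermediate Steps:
$w{\left(u \right)} = - 9 u$
$t{\left(o \right)} = -4$ ($t{\left(o \right)} = \left(-1\right) 4 = -4$)
$x t{\left(7 \right)} w{\left(2 \cdot 0 + 6 \right)} = 7 \left(-4\right) \left(- 9 \left(2 \cdot 0 + 6\right)\right) = - 28 \left(- 9 \left(0 + 6\right)\right) = - 28 \left(\left(-9\right) 6\right) = \left(-28\right) \left(-54\right) = 1512$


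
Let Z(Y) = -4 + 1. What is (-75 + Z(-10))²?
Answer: 6084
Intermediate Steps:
Z(Y) = -3
(-75 + Z(-10))² = (-75 - 3)² = (-78)² = 6084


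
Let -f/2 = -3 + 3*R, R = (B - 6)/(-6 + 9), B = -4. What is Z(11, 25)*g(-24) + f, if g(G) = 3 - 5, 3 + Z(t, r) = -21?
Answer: 74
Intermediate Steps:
Z(t, r) = -24 (Z(t, r) = -3 - 21 = -24)
g(G) = -2
R = -10/3 (R = (-4 - 6)/(-6 + 9) = -10/3 ≈ -3.3333)
f = 26 (f = -2*(-3 + 3*(-10/3)) = -2*(-3 - 10) = -2*(-13) = 26)
Z(11, 25)*g(-24) + f = -24*(-2) + 26 = 48 + 26 = 74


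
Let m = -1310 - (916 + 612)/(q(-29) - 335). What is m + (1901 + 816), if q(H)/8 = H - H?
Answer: 472873/335 ≈ 1411.6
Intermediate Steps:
q(H) = 0 (q(H) = 8*(H - H) = 8*0 = 0)
m = -437322/335 (m = -1310 - (916 + 612)/(0 - 335) = -1310 - 1528/(-335) = -1310 - 1528*(-1)/335 = -1310 - 1*(-1528/335) = -1310 + 1528/335 = -437322/335 ≈ -1305.4)
m + (1901 + 816) = -437322/335 + (1901 + 816) = -437322/335 + 2717 = 472873/335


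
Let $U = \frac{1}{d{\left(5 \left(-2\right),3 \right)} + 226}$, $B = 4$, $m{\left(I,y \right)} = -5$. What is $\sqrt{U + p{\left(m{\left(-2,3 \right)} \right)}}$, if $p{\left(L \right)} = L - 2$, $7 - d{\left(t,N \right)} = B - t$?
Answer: $\frac{2 i \sqrt{83877}}{219} \approx 2.6449 i$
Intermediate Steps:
$d{\left(t,N \right)} = 3 + t$ ($d{\left(t,N \right)} = 7 - \left(4 - t\right) = 7 + \left(-4 + t\right) = 3 + t$)
$p{\left(L \right)} = -2 + L$
$U = \frac{1}{219}$ ($U = \frac{1}{\left(3 + 5 \left(-2\right)\right) + 226} = \frac{1}{\left(3 - 10\right) + 226} = \frac{1}{-7 + 226} = \frac{1}{219} \approx 0.0045662$)
$\sqrt{U + p{\left(m{\left(-2,3 \right)} \right)}} = \sqrt{\frac{1}{219} - 7} = \sqrt{- \frac{1532}{219}} = \frac{2 i \sqrt{83877}}{219}$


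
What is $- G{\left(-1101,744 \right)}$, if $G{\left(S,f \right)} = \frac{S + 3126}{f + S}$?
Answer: $\frac{675}{119} \approx 5.6723$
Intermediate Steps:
$G{\left(S,f \right)} = \frac{3126 + S}{S + f}$
$- G{\left(-1101,744 \right)} = - \frac{3126 - 1101}{-1101 + 744} = - \frac{2025}{-357} = - \frac{\left(-1\right) 2025}{357} = \left(-1\right) \left(- \frac{675}{119}\right) = \frac{675}{119}$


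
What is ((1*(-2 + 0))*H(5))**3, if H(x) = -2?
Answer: 64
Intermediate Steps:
((1*(-2 + 0))*H(5))**3 = ((1*(-2 + 0))*(-2))**3 = ((1*(-2))*(-2))**3 = (-2*(-2))**3 = 4**3 = 64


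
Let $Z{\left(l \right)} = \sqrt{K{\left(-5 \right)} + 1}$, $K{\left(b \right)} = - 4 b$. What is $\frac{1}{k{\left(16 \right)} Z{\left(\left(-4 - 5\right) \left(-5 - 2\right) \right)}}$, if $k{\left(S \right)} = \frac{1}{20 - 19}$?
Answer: $\frac{\sqrt{21}}{21} \approx 0.21822$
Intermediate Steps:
$k{\left(S \right)} = 1$ ($k{\left(S \right)} = 1^{-1} = 1$)
$Z{\left(l \right)} = \sqrt{21}$ ($Z{\left(l \right)} = \sqrt{\left(-4\right) \left(-5\right) + 1} = \sqrt{20 + 1} = \sqrt{21}$)
$\frac{1}{k{\left(16 \right)} Z{\left(\left(-4 - 5\right) \left(-5 - 2\right) \right)}} = \frac{1}{1 \sqrt{21}} = \frac{1}{\sqrt{21}} = \frac{\sqrt{21}}{21}$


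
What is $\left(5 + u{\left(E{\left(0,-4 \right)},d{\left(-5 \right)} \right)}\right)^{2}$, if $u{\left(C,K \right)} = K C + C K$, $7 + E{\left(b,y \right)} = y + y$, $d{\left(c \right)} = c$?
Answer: $24025$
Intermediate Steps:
$E{\left(b,y \right)} = -7 + 2 y$ ($E{\left(b,y \right)} = -7 + \left(y + y\right) = -7 + 2 y$)
$u{\left(C,K \right)} = 2 C K$ ($u{\left(C,K \right)} = C K + C K = 2 C K$)
$\left(5 + u{\left(E{\left(0,-4 \right)},d{\left(-5 \right)} \right)}\right)^{2} = \left(5 + 2 \left(-7 + 2 \left(-4\right)\right) \left(-5\right)\right)^{2} = \left(5 + 2 \left(-7 - 8\right) \left(-5\right)\right)^{2} = \left(5 + 2 \left(-15\right) \left(-5\right)\right)^{2} = \left(5 + 150\right)^{2} = 155^{2} = 24025$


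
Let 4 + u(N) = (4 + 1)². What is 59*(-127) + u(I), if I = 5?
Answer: -7472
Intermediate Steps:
u(N) = 21 (u(N) = -4 + (4 + 1)² = -4 + 5² = -4 + 25 = 21)
59*(-127) + u(I) = 59*(-127) + 21 = -7493 + 21 = -7472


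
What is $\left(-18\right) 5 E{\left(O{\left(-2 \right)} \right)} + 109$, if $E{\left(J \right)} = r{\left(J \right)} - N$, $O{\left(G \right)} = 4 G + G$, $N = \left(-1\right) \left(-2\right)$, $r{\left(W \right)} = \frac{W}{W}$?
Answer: $199$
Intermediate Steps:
$r{\left(W \right)} = 1$
$N = 2$
$O{\left(G \right)} = 5 G$
$E{\left(J \right)} = -1$ ($E{\left(J \right)} = 1 - 2 = -1$)
$\left(-18\right) 5 E{\left(O{\left(-2 \right)} \right)} + 109 = \left(-18\right) 5 \left(-1\right) + 109 = \left(-90\right) \left(-1\right) + 109 = 90 + 109 = 199$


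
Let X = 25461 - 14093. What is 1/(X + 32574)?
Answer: 1/43942 ≈ 2.2757e-5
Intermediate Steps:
X = 11368
1/(X + 32574) = 1/(11368 + 32574) = 1/43942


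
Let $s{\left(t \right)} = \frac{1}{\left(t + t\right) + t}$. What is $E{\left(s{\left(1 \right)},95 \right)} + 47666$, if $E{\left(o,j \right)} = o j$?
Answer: $\frac{143093}{3} \approx 47698.0$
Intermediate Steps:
$s{\left(t \right)} = \frac{1}{3 t}$ ($s{\left(t \right)} = \frac{1}{2 t + t} = \frac{1}{3 t}$)
$E{\left(o,j \right)} = j o$
$E{\left(s{\left(1 \right)},95 \right)} + 47666 = 95 \frac{1}{3 \cdot 1} + 47666 = 95 \cdot \frac{1}{3} \cdot 1 + 47666 = 95 \cdot \frac{1}{3} + 47666 = \frac{95}{3} + 47666 = \frac{143093}{3}$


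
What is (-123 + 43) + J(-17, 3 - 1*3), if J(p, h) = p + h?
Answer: -97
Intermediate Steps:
J(p, h) = h + p
(-123 + 43) + J(-17, 3 - 1*3) = (-123 + 43) + ((3 - 1*3) - 17) = -80 + ((3 - 3) - 17) = -80 + (0 - 17) = -80 - 17 = -97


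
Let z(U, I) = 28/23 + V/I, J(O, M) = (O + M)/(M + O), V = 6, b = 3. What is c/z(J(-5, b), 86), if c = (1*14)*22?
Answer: 304612/1273 ≈ 239.29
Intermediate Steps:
c = 308 (c = 14*22 = 308)
J(O, M) = 1 (J(O, M) = (M + O)/(M + O) = 1)
z(U, I) = 28/23 + 6/I
c/z(J(-5, b), 86) = 308/(28/23 + 6/86) = 308/(28/23 + 6*(1/86)) = 308/(28/23 + 3/43) = 308/(1273/989) = 308*(989/1273) = 304612/1273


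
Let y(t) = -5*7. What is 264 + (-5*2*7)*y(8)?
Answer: 2714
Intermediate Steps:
y(t) = -35
264 + (-5*2*7)*y(8) = 264 + (-5*2*7)*(-35) = 264 - 10*7*(-35) = 264 - 70*(-35) = 264 + 2450 = 2714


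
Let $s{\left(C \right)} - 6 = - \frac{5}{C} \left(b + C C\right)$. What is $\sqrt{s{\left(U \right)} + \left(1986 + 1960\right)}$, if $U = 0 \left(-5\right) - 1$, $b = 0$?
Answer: $\sqrt{3957} \approx 62.905$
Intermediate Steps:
$U = -1$ ($U = 0 - 1 = -1$)
$s{\left(C \right)} = 6 - 5 C$ ($s{\left(C \right)} = 6 + - \frac{5}{C} \left(0 + C C\right) = 6 + - \frac{5}{C} \left(0 + C^{2}\right) = 6 + - \frac{5}{C} C^{2} = 6 - 5 C$)
$\sqrt{s{\left(U \right)} + \left(1986 + 1960\right)} = \sqrt{\left(6 - -5\right) + \left(1986 + 1960\right)} = \sqrt{\left(6 + 5\right) + 3946} = \sqrt{11 + 3946} = \sqrt{3957}$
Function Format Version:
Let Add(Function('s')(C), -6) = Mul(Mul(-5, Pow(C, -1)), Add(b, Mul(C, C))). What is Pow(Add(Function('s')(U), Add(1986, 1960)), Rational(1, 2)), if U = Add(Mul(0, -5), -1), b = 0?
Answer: Pow(3957, Rational(1, 2)) ≈ 62.905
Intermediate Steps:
U = -1 (U = Add(0, -1) = -1)
Function('s')(C) = Add(6, Mul(-5, C)) (Function('s')(C) = Add(6, Mul(Mul(-5, Pow(C, -1)), Add(0, Mul(C, C)))) = Add(6, Mul(Mul(-5, Pow(C, -1)), Add(0, Pow(C, 2)))) = Add(6, Mul(Mul(-5, Pow(C, -1)), Pow(C, 2))) = Add(6, Mul(-5, C)))
Pow(Add(Function('s')(U), Add(1986, 1960)), Rational(1, 2)) = Pow(Add(Add(6, Mul(-5, -1)), Add(1986, 1960)), Rational(1, 2)) = Pow(Add(Add(6, 5), 3946), Rational(1, 2)) = Pow(Add(11, 3946), Rational(1, 2)) = Pow(3957, Rational(1, 2))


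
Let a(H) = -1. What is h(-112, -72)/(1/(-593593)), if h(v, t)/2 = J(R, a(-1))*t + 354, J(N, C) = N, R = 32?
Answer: 2315012700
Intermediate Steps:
h(v, t) = 708 + 64*t (h(v, t) = 2*(32*t + 354) = 2*(354 + 32*t) = 708 + 64*t)
h(-112, -72)/(1/(-593593)) = (708 + 64*(-72))/(1/(-593593)) = (708 - 4608)/(-1/593593) = -3900*(-593593) = 2315012700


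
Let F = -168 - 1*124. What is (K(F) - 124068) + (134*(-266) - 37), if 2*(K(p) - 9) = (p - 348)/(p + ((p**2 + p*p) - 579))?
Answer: -27101009500/169657 ≈ -1.5974e+5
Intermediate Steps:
F = -292 (F = -168 - 124 = -292)
K(p) = 9 + (-348 + p)/(2*(-579 + p + 2*p**2)) (K(p) = 9 + ((p - 348)/(p + ((p**2 + p*p) - 579)))/2 = 9 + ((-348 + p)/(p + ((p**2 + p**2) - 579)))/2 = 9 + ((-348 + p)/(p + (2*p**2 - 579)))/2 = 9 + ((-348 + p)/(p + (-579 + 2*p**2)))/2 = 9 + ((-348 + p)/(-579 + p + 2*p**2))/2 = 9 + (-348 + p)/(2*(-579 + p + 2*p**2)))
(K(F) - 124068) + (134*(-266) - 37) = ((-10770 + 19*(-292) + 36*(-292)**2)/(2*(-579 - 292 + 2*(-292)**2)) - 124068) + (134*(-266) - 37) = ((-10770 - 5548 + 36*85264)/(2*(-579 - 292 + 2*85264)) - 124068) + (-35644 - 37) = ((-10770 - 5548 + 3069504)/(2*(-579 - 292 + 170528)) - 124068) - 35681 = ((1/2)*3053186/169657 - 124068) - 35681 = ((1/2)*(1/169657)*3053186 - 124068) - 35681 = (1526593/169657 - 124068) - 35681 = -21047478083/169657 - 35681 = -27101009500/169657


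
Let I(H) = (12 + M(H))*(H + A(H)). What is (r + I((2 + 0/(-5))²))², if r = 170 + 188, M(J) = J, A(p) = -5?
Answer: 116964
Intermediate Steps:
I(H) = (-5 + H)*(12 + H) (I(H) = (12 + H)*(H - 5) = (12 + H)*(-5 + H) = (-5 + H)*(12 + H))
r = 358
(r + I((2 + 0/(-5))²))² = (358 + (-60 + ((2 + 0/(-5))²)² + 7*(2 + 0/(-5))²))² = (358 + (-60 + ((2 + 0*(-⅕))²)² + 7*(2 + 0*(-⅕))²))² = (358 + (-60 + ((2 + 0)²)² + 7*(2 + 0)²))² = (358 + (-60 + (2²)² + 7*2²))² = (358 + (-60 + 4² + 7*4))² = (358 + (-60 + 16 + 28))² = (358 - 16)² = 342² = 116964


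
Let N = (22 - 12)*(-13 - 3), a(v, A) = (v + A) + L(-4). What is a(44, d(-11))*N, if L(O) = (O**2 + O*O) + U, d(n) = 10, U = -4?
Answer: -13120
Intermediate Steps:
L(O) = -4 + 2*O**2 (L(O) = (O**2 + O*O) - 4 = (O**2 + O**2) - 4 = 2*O**2 - 4 = -4 + 2*O**2)
a(v, A) = 28 + A + v (a(v, A) = (v + A) + (-4 + 2*(-4)**2) = (A + v) + (-4 + 2*16) = (A + v) + (-4 + 32) = (A + v) + 28 = 28 + A + v)
N = -160 (N = 10*(-16) = -160)
a(44, d(-11))*N = (28 + 10 + 44)*(-160) = 82*(-160) = -13120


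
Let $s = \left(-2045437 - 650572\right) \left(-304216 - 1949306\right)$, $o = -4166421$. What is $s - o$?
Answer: $6075519760119$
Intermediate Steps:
$s = 6075515593698$ ($s = \left(-2696009\right) \left(-2253522\right) = 6075515593698$)
$s - o = 6075515593698 - -4166421 = 6075515593698 + 4166421 = 6075519760119$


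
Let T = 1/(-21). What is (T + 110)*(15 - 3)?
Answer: 9236/7 ≈ 1319.4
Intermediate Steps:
T = -1/21 ≈ -0.047619
(T + 110)*(15 - 3) = (-1/21 + 110)*(15 - 3) = (2309/21)*12 = 9236/7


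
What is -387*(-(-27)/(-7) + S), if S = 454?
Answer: -1219437/7 ≈ -1.7421e+5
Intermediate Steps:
-387*(-(-27)/(-7) + S) = -387*(-(-27)/(-7) + 454) = -387*(-(-27)*(-1)/7 + 454) = -387*(-27*⅐ + 454) = -387*(-27/7 + 454) = -387*3151/7 = -1219437/7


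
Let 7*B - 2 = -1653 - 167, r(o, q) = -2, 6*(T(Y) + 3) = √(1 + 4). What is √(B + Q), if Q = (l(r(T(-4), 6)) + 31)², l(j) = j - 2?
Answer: 3*√2555/7 ≈ 21.663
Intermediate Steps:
T(Y) = -3 + √5/6 (T(Y) = -3 + √(1 + 4)/6 = -3 + √5/6)
l(j) = -2 + j
B = -1818/7 (B = 2/7 + (-1653 - 167)/7 = 2/7 + (⅐)*(-1820) = 2/7 - 260 = -1818/7 ≈ -259.71)
Q = 729 (Q = ((-2 - 2) + 31)² = (-4 + 31)² = 27² = 729)
√(B + Q) = √(-1818/7 + 729) = √(3285/7) = 3*√2555/7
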